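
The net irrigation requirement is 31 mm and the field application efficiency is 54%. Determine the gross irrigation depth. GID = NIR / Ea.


Ea = 54% = 0.54
GID = NIR / Ea = 31 / 0.54 = 57.4074 mm

57.4074 mm


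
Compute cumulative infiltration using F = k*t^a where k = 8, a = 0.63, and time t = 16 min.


F = k * t^a = 8 * 16^0.63
F = 8 * 5.735821

45.8866 mm


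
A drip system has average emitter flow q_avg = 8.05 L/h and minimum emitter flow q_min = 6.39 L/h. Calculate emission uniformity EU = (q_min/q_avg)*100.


EU = (q_min/q_avg)*100 = (6.39/8.05)*100 = 79.3789%

79.3789 %


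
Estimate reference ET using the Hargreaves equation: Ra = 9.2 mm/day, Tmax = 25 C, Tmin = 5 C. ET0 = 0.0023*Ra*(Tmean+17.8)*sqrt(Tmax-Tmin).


Tmean = (Tmax + Tmin)/2 = (25 + 5)/2 = 15.0
ET0 = 0.0023 * 9.2 * (15.0 + 17.8) * sqrt(25 - 5)
ET0 = 0.0023 * 9.2 * 32.8 * 4.472136

3.1039 mm/day


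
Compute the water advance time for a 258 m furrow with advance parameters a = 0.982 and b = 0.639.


t = (L/a)^(1/b)
t = (258/0.982)^(1/0.639)
t = 262.729124^(1/0.639)

6115.0194 min


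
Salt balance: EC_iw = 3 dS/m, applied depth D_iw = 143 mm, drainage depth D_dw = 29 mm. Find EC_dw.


EC_dw = EC_iw * D_iw / D_dw
EC_dw = 3 * 143 / 29
EC_dw = 429 / 29

14.7931 dS/m


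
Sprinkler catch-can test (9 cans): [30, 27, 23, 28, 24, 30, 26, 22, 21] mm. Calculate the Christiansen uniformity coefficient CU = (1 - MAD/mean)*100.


mean = 25.666667 mm
MAD = 2.814815 mm
CU = (1 - 2.814815/25.666667)*100

89.0332 %


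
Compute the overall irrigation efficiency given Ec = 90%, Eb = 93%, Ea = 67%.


Ec = 0.9, Eb = 0.93, Ea = 0.67
E = 0.9 * 0.93 * 0.67 * 100 = 56.0790%

56.0790 %


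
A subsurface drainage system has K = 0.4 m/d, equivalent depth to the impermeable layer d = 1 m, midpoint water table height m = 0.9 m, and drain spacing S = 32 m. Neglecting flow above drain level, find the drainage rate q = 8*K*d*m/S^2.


q = 8*K*d*m/S^2
q = 8*0.4*1*0.9/32^2
q = 2.8800 / 1024

0.0028 m/d


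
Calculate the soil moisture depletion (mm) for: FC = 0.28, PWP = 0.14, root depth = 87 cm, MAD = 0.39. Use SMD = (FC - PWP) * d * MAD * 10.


SMD = (FC - PWP) * d * MAD * 10
SMD = (0.28 - 0.14) * 87 * 0.39 * 10
SMD = 0.1400 * 87 * 0.39 * 10

47.5020 mm


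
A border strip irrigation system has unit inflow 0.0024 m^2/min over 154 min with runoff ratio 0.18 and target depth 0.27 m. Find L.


L = q*t/((1+r)*Z)
L = 0.0024*154/((1+0.18)*0.27)
L = 0.3696/0.3186

1.1601 m


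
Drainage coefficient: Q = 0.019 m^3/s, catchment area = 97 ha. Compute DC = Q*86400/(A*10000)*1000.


DC = Q * 86400 / (A * 10000) * 1000
DC = 0.019 * 86400 / (97 * 10000) * 1000
DC = 1641600.0000 / 970000

1.6924 mm/day


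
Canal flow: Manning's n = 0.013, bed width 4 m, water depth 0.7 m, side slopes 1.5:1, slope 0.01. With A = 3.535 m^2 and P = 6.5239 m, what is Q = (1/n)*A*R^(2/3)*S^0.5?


R = A/P = 3.535/6.5239 = 0.541854
Q = (1/0.013) * 3.535 * 0.541854^(2/3) * 0.01^0.5

18.0732 m^3/s


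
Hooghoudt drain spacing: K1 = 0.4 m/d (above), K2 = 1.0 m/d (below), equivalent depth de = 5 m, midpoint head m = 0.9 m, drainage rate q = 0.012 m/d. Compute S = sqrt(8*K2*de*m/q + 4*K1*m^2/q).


S^2 = 8*K2*de*m/q + 4*K1*m^2/q
S^2 = 8*1.0*5*0.9/0.012 + 4*0.4*0.9^2/0.012
S = sqrt(3108.0000)

55.7494 m


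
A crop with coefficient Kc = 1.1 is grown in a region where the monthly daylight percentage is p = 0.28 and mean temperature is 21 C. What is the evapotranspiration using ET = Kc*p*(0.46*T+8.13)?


ET = Kc * p * (0.46*T + 8.13)
ET = 1.1 * 0.28 * (0.46*21 + 8.13)
ET = 1.1 * 0.28 * 17.7900

5.4793 mm/day


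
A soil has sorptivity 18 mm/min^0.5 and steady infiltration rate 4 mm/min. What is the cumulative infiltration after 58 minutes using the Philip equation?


F = S*sqrt(t) + A*t
F = 18*sqrt(58) + 4*58
F = 18*7.615773 + 232

369.0839 mm


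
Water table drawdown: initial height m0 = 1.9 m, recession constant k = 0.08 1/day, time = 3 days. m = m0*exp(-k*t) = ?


m = m0 * exp(-k*t)
m = 1.9 * exp(-0.08 * 3)
m = 1.9 * exp(-0.2400)

1.4946 m


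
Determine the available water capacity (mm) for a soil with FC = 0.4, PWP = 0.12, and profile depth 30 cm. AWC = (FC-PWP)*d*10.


AWC = (FC - PWP) * d * 10
AWC = (0.4 - 0.12) * 30 * 10
AWC = 0.2800 * 30 * 10

84.0000 mm


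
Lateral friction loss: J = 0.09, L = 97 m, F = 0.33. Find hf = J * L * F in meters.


hf = J * L * F = 0.09 * 97 * 0.33 = 2.8809 m

2.8809 m


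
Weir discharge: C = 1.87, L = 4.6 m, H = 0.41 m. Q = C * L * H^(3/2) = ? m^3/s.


Q = C * L * H^(3/2) = 1.87 * 4.6 * 0.41^1.5 = 1.87 * 4.6 * 0.262528

2.2583 m^3/s


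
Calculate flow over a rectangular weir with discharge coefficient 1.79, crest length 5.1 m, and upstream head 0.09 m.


Q = C * L * H^(3/2) = 1.79 * 5.1 * 0.09^1.5 = 1.79 * 5.1 * 0.027000

0.2465 m^3/s


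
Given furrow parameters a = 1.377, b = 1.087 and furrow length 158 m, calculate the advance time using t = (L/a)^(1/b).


t = (L/a)^(1/b)
t = (158/1.377)^(1/1.087)
t = 114.742193^(1/1.087)

78.5000 min


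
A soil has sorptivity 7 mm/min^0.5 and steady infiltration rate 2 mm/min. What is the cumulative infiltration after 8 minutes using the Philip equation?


F = S*sqrt(t) + A*t
F = 7*sqrt(8) + 2*8
F = 7*2.828427 + 16

35.7990 mm


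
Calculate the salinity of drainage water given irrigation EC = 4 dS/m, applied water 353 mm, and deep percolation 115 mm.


EC_dw = EC_iw * D_iw / D_dw
EC_dw = 4 * 353 / 115
EC_dw = 1412 / 115

12.2783 dS/m


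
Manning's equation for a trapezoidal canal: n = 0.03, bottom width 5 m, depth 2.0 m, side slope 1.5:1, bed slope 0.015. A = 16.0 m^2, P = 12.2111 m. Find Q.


R = A/P = 16.0/12.2111 = 1.310283
Q = (1/0.03) * 16.0 * 1.310283^(2/3) * 0.015^0.5

78.2146 m^3/s


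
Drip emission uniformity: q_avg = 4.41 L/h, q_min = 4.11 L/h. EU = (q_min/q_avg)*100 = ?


EU = (q_min/q_avg)*100 = (4.11/4.41)*100 = 93.1973%

93.1973 %


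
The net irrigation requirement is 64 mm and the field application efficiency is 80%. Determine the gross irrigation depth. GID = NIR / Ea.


Ea = 80% = 0.8
GID = NIR / Ea = 64 / 0.8 = 80.0000 mm

80.0000 mm


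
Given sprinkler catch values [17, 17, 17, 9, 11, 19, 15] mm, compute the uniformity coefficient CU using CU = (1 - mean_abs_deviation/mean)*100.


mean = 15.000000 mm
MAD = 2.857143 mm
CU = (1 - 2.857143/15.000000)*100

80.9524 %


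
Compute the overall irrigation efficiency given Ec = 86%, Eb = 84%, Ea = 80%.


Ec = 0.86, Eb = 0.84, Ea = 0.8
E = 0.86 * 0.84 * 0.8 * 100 = 57.7920%

57.7920 %


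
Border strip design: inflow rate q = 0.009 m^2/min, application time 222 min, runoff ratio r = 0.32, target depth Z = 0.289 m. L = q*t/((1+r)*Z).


L = q*t/((1+r)*Z)
L = 0.009*222/((1+0.32)*0.289)
L = 1.998/0.38148

5.2375 m


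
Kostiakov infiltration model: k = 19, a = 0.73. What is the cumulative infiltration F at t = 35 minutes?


F = k * t^a = 19 * 35^0.73
F = 19 * 13.402002

254.6380 mm


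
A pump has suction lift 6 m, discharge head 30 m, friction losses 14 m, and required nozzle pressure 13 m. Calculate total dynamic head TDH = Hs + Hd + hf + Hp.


TDH = Hs + Hd + hf + Hp = 6 + 30 + 14 + 13 = 63

63 m


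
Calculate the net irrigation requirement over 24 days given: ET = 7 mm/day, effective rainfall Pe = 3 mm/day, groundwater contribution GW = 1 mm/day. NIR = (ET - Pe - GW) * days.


Daily deficit = ET - Pe - GW = 7 - 3 - 1 = 3 mm/day
NIR = 3 * 24 = 72 mm

72.0000 mm


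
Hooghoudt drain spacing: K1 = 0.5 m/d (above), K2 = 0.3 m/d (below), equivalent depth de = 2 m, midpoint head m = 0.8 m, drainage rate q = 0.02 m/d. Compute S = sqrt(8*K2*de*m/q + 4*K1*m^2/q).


S^2 = 8*K2*de*m/q + 4*K1*m^2/q
S^2 = 8*0.3*2*0.8/0.02 + 4*0.5*0.8^2/0.02
S = sqrt(256.0000)

16.0000 m


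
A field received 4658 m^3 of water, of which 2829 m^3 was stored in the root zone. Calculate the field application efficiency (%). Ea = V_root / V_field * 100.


Ea = V_root / V_field * 100 = 2829 / 4658 * 100 = 60.7342%

60.7342 %


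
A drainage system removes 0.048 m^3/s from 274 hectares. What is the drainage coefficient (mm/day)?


DC = Q * 86400 / (A * 10000) * 1000
DC = 0.048 * 86400 / (274 * 10000) * 1000
DC = 4147200.0000 / 2740000

1.5136 mm/day


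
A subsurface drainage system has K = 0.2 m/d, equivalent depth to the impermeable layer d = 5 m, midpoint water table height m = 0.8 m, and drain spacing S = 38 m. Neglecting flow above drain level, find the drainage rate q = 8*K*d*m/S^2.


q = 8*K*d*m/S^2
q = 8*0.2*5*0.8/38^2
q = 6.4000 / 1444

0.0044 m/d


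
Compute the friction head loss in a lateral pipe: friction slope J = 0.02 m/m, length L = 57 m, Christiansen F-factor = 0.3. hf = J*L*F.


hf = J * L * F = 0.02 * 57 * 0.3 = 0.3420 m

0.3420 m


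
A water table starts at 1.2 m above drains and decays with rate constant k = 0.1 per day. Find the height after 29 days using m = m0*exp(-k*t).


m = m0 * exp(-k*t)
m = 1.2 * exp(-0.1 * 29)
m = 1.2 * exp(-2.9000)

0.0660 m


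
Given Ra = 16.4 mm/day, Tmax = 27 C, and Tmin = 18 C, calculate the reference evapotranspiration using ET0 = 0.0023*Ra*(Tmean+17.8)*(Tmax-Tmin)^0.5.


Tmean = (Tmax + Tmin)/2 = (27 + 18)/2 = 22.5
ET0 = 0.0023 * 16.4 * (22.5 + 17.8) * sqrt(27 - 18)
ET0 = 0.0023 * 16.4 * 40.3 * 3.000000

4.5603 mm/day


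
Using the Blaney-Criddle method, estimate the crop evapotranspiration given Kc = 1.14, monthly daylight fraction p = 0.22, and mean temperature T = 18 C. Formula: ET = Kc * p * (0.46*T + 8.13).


ET = Kc * p * (0.46*T + 8.13)
ET = 1.14 * 0.22 * (0.46*18 + 8.13)
ET = 1.14 * 0.22 * 16.4100

4.1156 mm/day


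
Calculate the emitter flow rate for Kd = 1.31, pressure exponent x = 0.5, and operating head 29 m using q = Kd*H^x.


q = Kd * H^x = 1.31 * 29^0.5 = 1.31 * 5.385165

7.0546 L/h


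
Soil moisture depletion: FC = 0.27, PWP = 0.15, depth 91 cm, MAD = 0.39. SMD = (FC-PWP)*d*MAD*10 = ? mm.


SMD = (FC - PWP) * d * MAD * 10
SMD = (0.27 - 0.15) * 91 * 0.39 * 10
SMD = 0.1200 * 91 * 0.39 * 10

42.5880 mm


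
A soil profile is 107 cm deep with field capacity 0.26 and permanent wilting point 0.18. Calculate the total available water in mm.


AWC = (FC - PWP) * d * 10
AWC = (0.26 - 0.18) * 107 * 10
AWC = 0.0800 * 107 * 10

85.6000 mm


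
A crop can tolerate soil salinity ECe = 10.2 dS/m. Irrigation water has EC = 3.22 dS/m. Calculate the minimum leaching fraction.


LR = ECiw / (5*ECe - ECiw)
LR = 3.22 / (5*10.2 - 3.22)
LR = 3.22 / 47.7800

0.0674


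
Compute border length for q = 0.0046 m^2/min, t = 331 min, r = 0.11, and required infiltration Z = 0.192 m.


L = q*t/((1+r)*Z)
L = 0.0046*331/((1+0.11)*0.192)
L = 1.5226/0.21312

7.1443 m


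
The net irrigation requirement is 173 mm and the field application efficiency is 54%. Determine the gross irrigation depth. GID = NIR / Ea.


Ea = 54% = 0.54
GID = NIR / Ea = 173 / 0.54 = 320.3704 mm

320.3704 mm


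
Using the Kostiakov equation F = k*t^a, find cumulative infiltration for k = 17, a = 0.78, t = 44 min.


F = k * t^a = 17 * 44^0.78
F = 17 * 19.137847

325.3434 mm


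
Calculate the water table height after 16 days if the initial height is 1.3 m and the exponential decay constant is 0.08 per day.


m = m0 * exp(-k*t)
m = 1.3 * exp(-0.08 * 16)
m = 1.3 * exp(-1.2800)

0.3614 m


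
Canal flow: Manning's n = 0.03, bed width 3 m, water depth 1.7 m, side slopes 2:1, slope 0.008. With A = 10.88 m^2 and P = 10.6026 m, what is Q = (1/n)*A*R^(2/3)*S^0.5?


R = A/P = 10.88/10.6026 = 1.026163
Q = (1/0.03) * 10.88 * 1.026163^(2/3) * 0.008^0.5

33.0012 m^3/s


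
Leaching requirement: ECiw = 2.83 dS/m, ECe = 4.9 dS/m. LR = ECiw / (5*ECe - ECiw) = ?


LR = ECiw / (5*ECe - ECiw)
LR = 2.83 / (5*4.9 - 2.83)
LR = 2.83 / 21.6700

0.1306


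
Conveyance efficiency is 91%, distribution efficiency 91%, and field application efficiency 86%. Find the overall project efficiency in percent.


Ec = 0.91, Eb = 0.91, Ea = 0.86
E = 0.91 * 0.91 * 0.86 * 100 = 71.2166%

71.2166 %


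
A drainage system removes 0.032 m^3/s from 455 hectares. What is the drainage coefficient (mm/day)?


DC = Q * 86400 / (A * 10000) * 1000
DC = 0.032 * 86400 / (455 * 10000) * 1000
DC = 2764800.0000 / 4550000

0.6076 mm/day


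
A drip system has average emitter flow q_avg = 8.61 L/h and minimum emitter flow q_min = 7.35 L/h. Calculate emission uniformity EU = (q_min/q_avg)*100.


EU = (q_min/q_avg)*100 = (7.35/8.61)*100 = 85.3659%

85.3659 %


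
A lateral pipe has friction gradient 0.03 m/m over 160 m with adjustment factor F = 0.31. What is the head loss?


hf = J * L * F = 0.03 * 160 * 0.31 = 1.4880 m

1.4880 m


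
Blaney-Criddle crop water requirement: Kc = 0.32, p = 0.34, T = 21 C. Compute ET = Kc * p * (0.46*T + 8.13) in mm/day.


ET = Kc * p * (0.46*T + 8.13)
ET = 0.32 * 0.34 * (0.46*21 + 8.13)
ET = 0.32 * 0.34 * 17.7900

1.9356 mm/day


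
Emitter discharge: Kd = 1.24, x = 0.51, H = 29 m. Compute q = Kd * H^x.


q = Kd * H^x = 1.24 * 29^0.51 = 1.24 * 5.569587

6.9063 L/h


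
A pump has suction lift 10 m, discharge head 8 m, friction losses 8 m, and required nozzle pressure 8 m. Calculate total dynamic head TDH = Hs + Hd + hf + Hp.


TDH = Hs + Hd + hf + Hp = 10 + 8 + 8 + 8 = 34

34 m


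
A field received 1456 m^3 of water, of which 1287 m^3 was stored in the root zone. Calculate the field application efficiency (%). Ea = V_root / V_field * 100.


Ea = V_root / V_field * 100 = 1287 / 1456 * 100 = 88.3929%

88.3929 %


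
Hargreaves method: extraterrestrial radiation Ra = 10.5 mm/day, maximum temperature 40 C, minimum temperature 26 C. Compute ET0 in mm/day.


Tmean = (Tmax + Tmin)/2 = (40 + 26)/2 = 33.0
ET0 = 0.0023 * 10.5 * (33.0 + 17.8) * sqrt(40 - 26)
ET0 = 0.0023 * 10.5 * 50.8 * 3.741657

4.5903 mm/day


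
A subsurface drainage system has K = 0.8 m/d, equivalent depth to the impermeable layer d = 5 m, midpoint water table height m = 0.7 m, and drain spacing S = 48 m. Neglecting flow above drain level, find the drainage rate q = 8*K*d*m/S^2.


q = 8*K*d*m/S^2
q = 8*0.8*5*0.7/48^2
q = 22.4000 / 2304

0.0097 m/d


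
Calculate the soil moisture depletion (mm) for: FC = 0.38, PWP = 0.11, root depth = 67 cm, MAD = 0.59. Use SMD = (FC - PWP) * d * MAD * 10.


SMD = (FC - PWP) * d * MAD * 10
SMD = (0.38 - 0.11) * 67 * 0.59 * 10
SMD = 0.2700 * 67 * 0.59 * 10

106.7310 mm


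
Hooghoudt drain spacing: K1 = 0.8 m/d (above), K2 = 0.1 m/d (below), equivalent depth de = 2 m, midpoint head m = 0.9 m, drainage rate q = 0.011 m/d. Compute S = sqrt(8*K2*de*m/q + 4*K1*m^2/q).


S^2 = 8*K2*de*m/q + 4*K1*m^2/q
S^2 = 8*0.1*2*0.9/0.011 + 4*0.8*0.9^2/0.011
S = sqrt(366.5455)

19.1454 m


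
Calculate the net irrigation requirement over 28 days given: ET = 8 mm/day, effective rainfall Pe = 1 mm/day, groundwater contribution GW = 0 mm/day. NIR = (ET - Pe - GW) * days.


Daily deficit = ET - Pe - GW = 8 - 1 - 0 = 7 mm/day
NIR = 7 * 28 = 196 mm

196.0000 mm


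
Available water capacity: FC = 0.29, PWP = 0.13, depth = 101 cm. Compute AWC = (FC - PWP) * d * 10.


AWC = (FC - PWP) * d * 10
AWC = (0.29 - 0.13) * 101 * 10
AWC = 0.1600 * 101 * 10

161.6000 mm


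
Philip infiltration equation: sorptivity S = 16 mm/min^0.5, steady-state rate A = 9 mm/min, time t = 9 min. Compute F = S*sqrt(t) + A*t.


F = S*sqrt(t) + A*t
F = 16*sqrt(9) + 9*9
F = 16*3.000000 + 81

129.0000 mm


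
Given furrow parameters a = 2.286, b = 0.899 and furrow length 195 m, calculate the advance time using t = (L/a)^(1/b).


t = (L/a)^(1/b)
t = (195/2.286)^(1/0.899)
t = 85.301837^(1/0.899)

140.5710 min


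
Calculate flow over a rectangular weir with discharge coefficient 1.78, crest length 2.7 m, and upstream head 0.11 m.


Q = C * L * H^(3/2) = 1.78 * 2.7 * 0.11^1.5 = 1.78 * 2.7 * 0.036483

0.1753 m^3/s


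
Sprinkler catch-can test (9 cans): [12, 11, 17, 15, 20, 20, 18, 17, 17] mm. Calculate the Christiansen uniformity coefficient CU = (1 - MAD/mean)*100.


mean = 16.333333 mm
MAD = 2.444444 mm
CU = (1 - 2.444444/16.333333)*100

85.0340 %


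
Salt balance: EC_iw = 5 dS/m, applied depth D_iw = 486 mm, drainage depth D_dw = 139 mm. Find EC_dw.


EC_dw = EC_iw * D_iw / D_dw
EC_dw = 5 * 486 / 139
EC_dw = 2430 / 139

17.4820 dS/m


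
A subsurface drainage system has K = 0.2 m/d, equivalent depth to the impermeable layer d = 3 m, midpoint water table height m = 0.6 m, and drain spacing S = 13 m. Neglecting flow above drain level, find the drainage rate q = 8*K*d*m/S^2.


q = 8*K*d*m/S^2
q = 8*0.2*3*0.6/13^2
q = 2.8800 / 169

0.0170 m/d


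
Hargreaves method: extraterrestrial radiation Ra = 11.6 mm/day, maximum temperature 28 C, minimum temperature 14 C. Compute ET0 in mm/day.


Tmean = (Tmax + Tmin)/2 = (28 + 14)/2 = 21.0
ET0 = 0.0023 * 11.6 * (21.0 + 17.8) * sqrt(28 - 14)
ET0 = 0.0023 * 11.6 * 38.8 * 3.741657

3.8733 mm/day


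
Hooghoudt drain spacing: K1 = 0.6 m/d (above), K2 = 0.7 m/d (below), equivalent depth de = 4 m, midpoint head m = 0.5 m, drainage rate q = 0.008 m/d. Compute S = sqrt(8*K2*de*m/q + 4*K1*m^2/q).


S^2 = 8*K2*de*m/q + 4*K1*m^2/q
S^2 = 8*0.7*4*0.5/0.008 + 4*0.6*0.5^2/0.008
S = sqrt(1475.0000)

38.4057 m


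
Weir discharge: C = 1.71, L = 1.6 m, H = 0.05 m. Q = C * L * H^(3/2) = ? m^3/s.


Q = C * L * H^(3/2) = 1.71 * 1.6 * 0.05^1.5 = 1.71 * 1.6 * 0.011180

0.0306 m^3/s


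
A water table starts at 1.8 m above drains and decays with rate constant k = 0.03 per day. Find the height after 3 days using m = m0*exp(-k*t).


m = m0 * exp(-k*t)
m = 1.8 * exp(-0.03 * 3)
m = 1.8 * exp(-0.0900)

1.6451 m


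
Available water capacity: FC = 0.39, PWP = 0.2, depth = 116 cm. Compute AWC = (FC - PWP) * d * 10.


AWC = (FC - PWP) * d * 10
AWC = (0.39 - 0.2) * 116 * 10
AWC = 0.1900 * 116 * 10

220.4000 mm


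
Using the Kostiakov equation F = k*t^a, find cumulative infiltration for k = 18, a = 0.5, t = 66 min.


F = k * t^a = 18 * 66^0.5
F = 18 * 8.124038

146.2327 mm


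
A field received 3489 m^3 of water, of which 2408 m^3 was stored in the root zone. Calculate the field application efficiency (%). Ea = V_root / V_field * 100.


Ea = V_root / V_field * 100 = 2408 / 3489 * 100 = 69.0169%

69.0169 %


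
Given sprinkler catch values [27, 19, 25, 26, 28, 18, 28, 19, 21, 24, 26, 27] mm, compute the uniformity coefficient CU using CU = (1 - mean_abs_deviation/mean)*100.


mean = 24.000000 mm
MAD = 3.166667 mm
CU = (1 - 3.166667/24.000000)*100

86.8056 %


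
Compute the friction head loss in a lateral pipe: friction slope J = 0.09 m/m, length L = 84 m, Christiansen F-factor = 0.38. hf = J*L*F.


hf = J * L * F = 0.09 * 84 * 0.38 = 2.8728 m

2.8728 m


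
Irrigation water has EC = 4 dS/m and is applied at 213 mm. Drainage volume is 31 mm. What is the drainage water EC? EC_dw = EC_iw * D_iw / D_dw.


EC_dw = EC_iw * D_iw / D_dw
EC_dw = 4 * 213 / 31
EC_dw = 852 / 31

27.4839 dS/m


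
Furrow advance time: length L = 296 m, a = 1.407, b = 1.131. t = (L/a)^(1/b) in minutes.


t = (L/a)^(1/b)
t = (296/1.407)^(1/1.131)
t = 210.376688^(1/1.131)

113.2224 min


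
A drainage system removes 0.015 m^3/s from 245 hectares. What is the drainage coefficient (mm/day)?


DC = Q * 86400 / (A * 10000) * 1000
DC = 0.015 * 86400 / (245 * 10000) * 1000
DC = 1296000.0000 / 2450000

0.5290 mm/day


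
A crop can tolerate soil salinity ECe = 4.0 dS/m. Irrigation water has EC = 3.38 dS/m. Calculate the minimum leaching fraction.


LR = ECiw / (5*ECe - ECiw)
LR = 3.38 / (5*4.0 - 3.38)
LR = 3.38 / 16.6200

0.2034


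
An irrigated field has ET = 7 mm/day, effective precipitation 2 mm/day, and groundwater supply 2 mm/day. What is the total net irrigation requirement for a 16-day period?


Daily deficit = ET - Pe - GW = 7 - 2 - 2 = 3 mm/day
NIR = 3 * 16 = 48 mm

48.0000 mm


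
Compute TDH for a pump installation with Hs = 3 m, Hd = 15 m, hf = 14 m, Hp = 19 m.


TDH = Hs + Hd + hf + Hp = 3 + 15 + 14 + 19 = 51

51 m


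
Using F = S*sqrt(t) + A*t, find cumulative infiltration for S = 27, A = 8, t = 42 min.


F = S*sqrt(t) + A*t
F = 27*sqrt(42) + 8*42
F = 27*6.480741 + 336

510.9800 mm


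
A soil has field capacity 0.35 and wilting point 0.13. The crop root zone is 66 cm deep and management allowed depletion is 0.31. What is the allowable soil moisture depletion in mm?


SMD = (FC - PWP) * d * MAD * 10
SMD = (0.35 - 0.13) * 66 * 0.31 * 10
SMD = 0.2200 * 66 * 0.31 * 10

45.0120 mm


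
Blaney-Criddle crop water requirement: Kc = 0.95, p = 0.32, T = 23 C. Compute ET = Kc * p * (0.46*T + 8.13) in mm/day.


ET = Kc * p * (0.46*T + 8.13)
ET = 0.95 * 0.32 * (0.46*23 + 8.13)
ET = 0.95 * 0.32 * 18.7100

5.6878 mm/day


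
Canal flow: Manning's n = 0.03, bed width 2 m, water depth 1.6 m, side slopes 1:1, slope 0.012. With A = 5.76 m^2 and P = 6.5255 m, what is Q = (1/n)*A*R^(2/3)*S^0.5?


R = A/P = 5.76/6.5255 = 0.882691
Q = (1/0.03) * 5.76 * 0.882691^(2/3) * 0.012^0.5

19.3537 m^3/s


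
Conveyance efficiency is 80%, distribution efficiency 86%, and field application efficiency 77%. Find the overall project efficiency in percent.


Ec = 0.8, Eb = 0.86, Ea = 0.77
E = 0.8 * 0.86 * 0.77 * 100 = 52.9760%

52.9760 %


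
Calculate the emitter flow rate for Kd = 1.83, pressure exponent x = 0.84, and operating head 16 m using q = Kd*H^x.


q = Kd * H^x = 1.83 * 16^0.84 = 1.83 * 10.267407

18.7894 L/h


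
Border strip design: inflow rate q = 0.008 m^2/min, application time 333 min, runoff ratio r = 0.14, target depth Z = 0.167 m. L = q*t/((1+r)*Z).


L = q*t/((1+r)*Z)
L = 0.008*333/((1+0.14)*0.167)
L = 2.664/0.19038

13.9931 m


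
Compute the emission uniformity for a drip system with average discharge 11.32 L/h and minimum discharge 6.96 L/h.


EU = (q_min/q_avg)*100 = (6.96/11.32)*100 = 61.4841%

61.4841 %


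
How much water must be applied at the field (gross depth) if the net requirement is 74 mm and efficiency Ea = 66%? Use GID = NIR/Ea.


Ea = 66% = 0.66
GID = NIR / Ea = 74 / 0.66 = 112.1212 mm

112.1212 mm


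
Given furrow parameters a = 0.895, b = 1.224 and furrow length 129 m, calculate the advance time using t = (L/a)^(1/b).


t = (L/a)^(1/b)
t = (129/0.895)^(1/1.224)
t = 144.134078^(1/1.224)

58.0361 min


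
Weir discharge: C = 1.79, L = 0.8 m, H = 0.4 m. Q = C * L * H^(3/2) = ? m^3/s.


Q = C * L * H^(3/2) = 1.79 * 0.8 * 0.4^1.5 = 1.79 * 0.8 * 0.252982

0.3623 m^3/s


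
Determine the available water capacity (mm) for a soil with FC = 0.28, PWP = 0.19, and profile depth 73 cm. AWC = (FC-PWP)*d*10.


AWC = (FC - PWP) * d * 10
AWC = (0.28 - 0.19) * 73 * 10
AWC = 0.0900 * 73 * 10

65.7000 mm


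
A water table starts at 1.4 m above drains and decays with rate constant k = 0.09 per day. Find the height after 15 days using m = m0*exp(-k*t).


m = m0 * exp(-k*t)
m = 1.4 * exp(-0.09 * 15)
m = 1.4 * exp(-1.3500)

0.3629 m


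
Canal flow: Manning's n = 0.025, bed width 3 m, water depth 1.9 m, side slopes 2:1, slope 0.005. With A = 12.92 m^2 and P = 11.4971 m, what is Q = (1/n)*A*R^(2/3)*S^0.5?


R = A/P = 12.92/11.4971 = 1.123762
Q = (1/0.025) * 12.92 * 1.123762^(2/3) * 0.005^0.5

39.4994 m^3/s


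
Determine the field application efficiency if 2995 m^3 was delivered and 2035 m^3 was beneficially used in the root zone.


Ea = V_root / V_field * 100 = 2035 / 2995 * 100 = 67.9466%

67.9466 %


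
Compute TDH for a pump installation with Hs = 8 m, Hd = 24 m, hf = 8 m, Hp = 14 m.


TDH = Hs + Hd + hf + Hp = 8 + 24 + 8 + 14 = 54

54 m


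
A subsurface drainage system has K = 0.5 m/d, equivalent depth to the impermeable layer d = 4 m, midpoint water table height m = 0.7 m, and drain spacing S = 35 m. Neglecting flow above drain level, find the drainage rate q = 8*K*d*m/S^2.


q = 8*K*d*m/S^2
q = 8*0.5*4*0.7/35^2
q = 11.2000 / 1225

0.0091 m/d


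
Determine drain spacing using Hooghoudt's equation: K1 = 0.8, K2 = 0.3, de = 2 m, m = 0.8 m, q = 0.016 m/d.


S^2 = 8*K2*de*m/q + 4*K1*m^2/q
S^2 = 8*0.3*2*0.8/0.016 + 4*0.8*0.8^2/0.016
S = sqrt(368.0000)

19.1833 m


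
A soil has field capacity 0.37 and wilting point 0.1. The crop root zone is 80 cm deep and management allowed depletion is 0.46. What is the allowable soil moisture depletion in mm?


SMD = (FC - PWP) * d * MAD * 10
SMD = (0.37 - 0.1) * 80 * 0.46 * 10
SMD = 0.2700 * 80 * 0.46 * 10

99.3600 mm


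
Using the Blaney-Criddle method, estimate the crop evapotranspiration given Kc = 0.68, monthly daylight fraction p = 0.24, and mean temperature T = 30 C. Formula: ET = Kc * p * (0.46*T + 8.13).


ET = Kc * p * (0.46*T + 8.13)
ET = 0.68 * 0.24 * (0.46*30 + 8.13)
ET = 0.68 * 0.24 * 21.9300

3.5790 mm/day


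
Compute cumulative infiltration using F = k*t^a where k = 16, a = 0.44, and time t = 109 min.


F = k * t^a = 16 * 109^0.44
F = 16 * 7.878938

126.0630 mm


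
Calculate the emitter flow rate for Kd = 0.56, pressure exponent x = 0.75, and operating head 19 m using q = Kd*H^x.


q = Kd * H^x = 0.56 * 19^0.75 = 0.56 * 9.100499

5.0963 L/h


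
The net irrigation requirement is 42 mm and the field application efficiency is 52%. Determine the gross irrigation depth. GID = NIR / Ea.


Ea = 52% = 0.52
GID = NIR / Ea = 42 / 0.52 = 80.7692 mm

80.7692 mm


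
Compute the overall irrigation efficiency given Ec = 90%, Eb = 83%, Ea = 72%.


Ec = 0.9, Eb = 0.83, Ea = 0.72
E = 0.9 * 0.83 * 0.72 * 100 = 53.7840%

53.7840 %


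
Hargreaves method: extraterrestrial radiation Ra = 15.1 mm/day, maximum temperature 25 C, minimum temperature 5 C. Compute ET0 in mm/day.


Tmean = (Tmax + Tmin)/2 = (25 + 5)/2 = 15.0
ET0 = 0.0023 * 15.1 * (15.0 + 17.8) * sqrt(25 - 5)
ET0 = 0.0023 * 15.1 * 32.8 * 4.472136

5.0944 mm/day


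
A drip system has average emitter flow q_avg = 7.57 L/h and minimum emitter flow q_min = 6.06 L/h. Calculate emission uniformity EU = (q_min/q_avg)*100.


EU = (q_min/q_avg)*100 = (6.06/7.57)*100 = 80.0528%

80.0528 %


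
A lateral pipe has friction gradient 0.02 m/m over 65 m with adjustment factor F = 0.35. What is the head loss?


hf = J * L * F = 0.02 * 65 * 0.35 = 0.4550 m

0.4550 m


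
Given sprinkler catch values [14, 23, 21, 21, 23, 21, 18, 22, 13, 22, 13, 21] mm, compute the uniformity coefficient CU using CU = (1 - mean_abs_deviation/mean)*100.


mean = 19.333333 mm
MAD = 3.222222 mm
CU = (1 - 3.222222/19.333333)*100

83.3333 %


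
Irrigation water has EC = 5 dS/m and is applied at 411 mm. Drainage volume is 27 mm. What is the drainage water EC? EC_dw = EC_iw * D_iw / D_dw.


EC_dw = EC_iw * D_iw / D_dw
EC_dw = 5 * 411 / 27
EC_dw = 2055 / 27

76.1111 dS/m


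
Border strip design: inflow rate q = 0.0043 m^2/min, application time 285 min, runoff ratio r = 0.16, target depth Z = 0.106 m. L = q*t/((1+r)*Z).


L = q*t/((1+r)*Z)
L = 0.0043*285/((1+0.16)*0.106)
L = 1.2255/0.12296

9.9667 m


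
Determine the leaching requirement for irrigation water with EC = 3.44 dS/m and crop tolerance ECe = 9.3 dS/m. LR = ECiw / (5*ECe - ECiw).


LR = ECiw / (5*ECe - ECiw)
LR = 3.44 / (5*9.3 - 3.44)
LR = 3.44 / 43.0600

0.0799


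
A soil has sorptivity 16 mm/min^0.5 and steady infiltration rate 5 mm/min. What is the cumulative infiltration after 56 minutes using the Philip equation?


F = S*sqrt(t) + A*t
F = 16*sqrt(56) + 5*56
F = 16*7.483315 + 280

399.7330 mm


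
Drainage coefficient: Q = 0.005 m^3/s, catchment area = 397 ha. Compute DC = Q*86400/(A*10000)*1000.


DC = Q * 86400 / (A * 10000) * 1000
DC = 0.005 * 86400 / (397 * 10000) * 1000
DC = 432000.0000 / 3970000

0.1088 mm/day


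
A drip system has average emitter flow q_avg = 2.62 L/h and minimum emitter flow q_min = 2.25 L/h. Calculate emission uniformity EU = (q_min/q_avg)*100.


EU = (q_min/q_avg)*100 = (2.25/2.62)*100 = 85.8779%

85.8779 %


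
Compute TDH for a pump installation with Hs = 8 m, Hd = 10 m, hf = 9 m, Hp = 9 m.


TDH = Hs + Hd + hf + Hp = 8 + 10 + 9 + 9 = 36

36 m


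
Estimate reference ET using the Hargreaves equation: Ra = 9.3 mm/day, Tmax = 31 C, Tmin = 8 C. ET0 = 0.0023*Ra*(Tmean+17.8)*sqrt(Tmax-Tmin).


Tmean = (Tmax + Tmin)/2 = (31 + 8)/2 = 19.5
ET0 = 0.0023 * 9.3 * (19.5 + 17.8) * sqrt(31 - 8)
ET0 = 0.0023 * 9.3 * 37.3 * 4.795832

3.8263 mm/day


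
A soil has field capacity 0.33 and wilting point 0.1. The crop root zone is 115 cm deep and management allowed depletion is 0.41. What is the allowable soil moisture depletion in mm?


SMD = (FC - PWP) * d * MAD * 10
SMD = (0.33 - 0.1) * 115 * 0.41 * 10
SMD = 0.2300 * 115 * 0.41 * 10

108.4450 mm


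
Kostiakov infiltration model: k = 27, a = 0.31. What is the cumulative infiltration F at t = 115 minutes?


F = k * t^a = 27 * 115^0.31
F = 27 * 4.353277

117.5385 mm


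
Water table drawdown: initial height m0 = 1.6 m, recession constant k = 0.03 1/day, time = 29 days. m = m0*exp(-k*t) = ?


m = m0 * exp(-k*t)
m = 1.6 * exp(-0.03 * 29)
m = 1.6 * exp(-0.8700)

0.6703 m


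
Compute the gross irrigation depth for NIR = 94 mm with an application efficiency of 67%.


Ea = 67% = 0.67
GID = NIR / Ea = 94 / 0.67 = 140.2985 mm

140.2985 mm


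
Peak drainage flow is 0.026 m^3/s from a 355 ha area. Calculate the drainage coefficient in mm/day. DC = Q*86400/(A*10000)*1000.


DC = Q * 86400 / (A * 10000) * 1000
DC = 0.026 * 86400 / (355 * 10000) * 1000
DC = 2246400.0000 / 3550000

0.6328 mm/day


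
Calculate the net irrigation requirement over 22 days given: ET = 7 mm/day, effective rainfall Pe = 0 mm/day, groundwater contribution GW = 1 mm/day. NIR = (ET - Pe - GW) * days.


Daily deficit = ET - Pe - GW = 7 - 0 - 1 = 6 mm/day
NIR = 6 * 22 = 132 mm

132.0000 mm


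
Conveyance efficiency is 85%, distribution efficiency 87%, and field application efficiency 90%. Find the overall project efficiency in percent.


Ec = 0.85, Eb = 0.87, Ea = 0.9
E = 0.85 * 0.87 * 0.9 * 100 = 66.5550%

66.5550 %


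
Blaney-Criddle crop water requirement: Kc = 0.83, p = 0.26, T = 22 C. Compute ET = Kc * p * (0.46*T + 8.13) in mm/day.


ET = Kc * p * (0.46*T + 8.13)
ET = 0.83 * 0.26 * (0.46*22 + 8.13)
ET = 0.83 * 0.26 * 18.2500

3.9383 mm/day


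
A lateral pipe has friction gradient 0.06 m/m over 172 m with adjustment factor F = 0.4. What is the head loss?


hf = J * L * F = 0.06 * 172 * 0.4 = 4.1280 m

4.1280 m


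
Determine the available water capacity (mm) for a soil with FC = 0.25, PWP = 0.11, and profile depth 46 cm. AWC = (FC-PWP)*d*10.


AWC = (FC - PWP) * d * 10
AWC = (0.25 - 0.11) * 46 * 10
AWC = 0.1400 * 46 * 10

64.4000 mm


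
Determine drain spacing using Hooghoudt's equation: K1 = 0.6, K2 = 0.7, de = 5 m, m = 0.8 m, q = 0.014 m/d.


S^2 = 8*K2*de*m/q + 4*K1*m^2/q
S^2 = 8*0.7*5*0.8/0.014 + 4*0.6*0.8^2/0.014
S = sqrt(1709.7143)

41.3487 m


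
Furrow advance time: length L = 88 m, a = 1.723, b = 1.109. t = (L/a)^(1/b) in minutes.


t = (L/a)^(1/b)
t = (88/1.723)^(1/1.109)
t = 51.073709^(1/1.109)

34.6980 min


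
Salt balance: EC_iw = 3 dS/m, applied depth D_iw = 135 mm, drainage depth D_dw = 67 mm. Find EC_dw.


EC_dw = EC_iw * D_iw / D_dw
EC_dw = 3 * 135 / 67
EC_dw = 405 / 67

6.0448 dS/m


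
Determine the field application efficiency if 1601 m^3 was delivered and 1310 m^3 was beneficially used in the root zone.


Ea = V_root / V_field * 100 = 1310 / 1601 * 100 = 81.8239%

81.8239 %


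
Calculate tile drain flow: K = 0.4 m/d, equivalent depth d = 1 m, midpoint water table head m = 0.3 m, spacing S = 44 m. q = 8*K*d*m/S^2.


q = 8*K*d*m/S^2
q = 8*0.4*1*0.3/44^2
q = 0.9600 / 1936

4.9587e-04 m/d


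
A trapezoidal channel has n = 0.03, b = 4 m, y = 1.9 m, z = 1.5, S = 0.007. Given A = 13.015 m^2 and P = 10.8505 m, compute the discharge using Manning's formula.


R = A/P = 13.015/10.8505 = 1.199484
Q = (1/0.03) * 13.015 * 1.199484^(2/3) * 0.007^0.5

40.9765 m^3/s


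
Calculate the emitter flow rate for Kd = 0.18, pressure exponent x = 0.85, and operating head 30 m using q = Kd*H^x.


q = Kd * H^x = 0.18 * 30^0.85 = 0.18 * 18.011632

3.2421 L/h


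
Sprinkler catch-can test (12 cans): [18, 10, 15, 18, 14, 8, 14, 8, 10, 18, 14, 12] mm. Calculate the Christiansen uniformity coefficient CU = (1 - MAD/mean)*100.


mean = 13.250000 mm
MAD = 3.041667 mm
CU = (1 - 3.041667/13.250000)*100

77.0440 %


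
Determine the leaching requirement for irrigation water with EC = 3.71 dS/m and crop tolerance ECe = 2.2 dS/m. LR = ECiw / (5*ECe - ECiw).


LR = ECiw / (5*ECe - ECiw)
LR = 3.71 / (5*2.2 - 3.71)
LR = 3.71 / 7.2900

0.5089


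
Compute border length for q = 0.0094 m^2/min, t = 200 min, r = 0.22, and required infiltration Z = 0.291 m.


L = q*t/((1+r)*Z)
L = 0.0094*200/((1+0.22)*0.291)
L = 1.88/0.35502

5.2955 m


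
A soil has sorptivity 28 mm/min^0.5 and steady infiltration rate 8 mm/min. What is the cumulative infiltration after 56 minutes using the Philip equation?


F = S*sqrt(t) + A*t
F = 28*sqrt(56) + 8*56
F = 28*7.483315 + 448

657.5328 mm


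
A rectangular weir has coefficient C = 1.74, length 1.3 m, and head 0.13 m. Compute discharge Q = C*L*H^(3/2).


Q = C * L * H^(3/2) = 1.74 * 1.3 * 0.13^1.5 = 1.74 * 1.3 * 0.046872

0.1060 m^3/s


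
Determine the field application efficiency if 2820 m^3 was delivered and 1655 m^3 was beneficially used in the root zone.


Ea = V_root / V_field * 100 = 1655 / 2820 * 100 = 58.6879%

58.6879 %


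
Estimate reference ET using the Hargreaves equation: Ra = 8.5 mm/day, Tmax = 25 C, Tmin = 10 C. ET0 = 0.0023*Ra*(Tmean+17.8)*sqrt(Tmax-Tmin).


Tmean = (Tmax + Tmin)/2 = (25 + 10)/2 = 17.5
ET0 = 0.0023 * 8.5 * (17.5 + 17.8) * sqrt(25 - 10)
ET0 = 0.0023 * 8.5 * 35.3 * 3.872983

2.6728 mm/day


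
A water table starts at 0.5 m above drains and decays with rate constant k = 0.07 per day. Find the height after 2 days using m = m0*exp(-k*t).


m = m0 * exp(-k*t)
m = 0.5 * exp(-0.07 * 2)
m = 0.5 * exp(-0.1400)

0.4347 m


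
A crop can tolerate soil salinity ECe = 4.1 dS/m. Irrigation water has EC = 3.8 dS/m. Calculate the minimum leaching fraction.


LR = ECiw / (5*ECe - ECiw)
LR = 3.8 / (5*4.1 - 3.8)
LR = 3.8 / 16.7000

0.2275


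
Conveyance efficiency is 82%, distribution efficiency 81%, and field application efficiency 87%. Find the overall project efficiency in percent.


Ec = 0.82, Eb = 0.81, Ea = 0.87
E = 0.82 * 0.81 * 0.87 * 100 = 57.7854%

57.7854 %


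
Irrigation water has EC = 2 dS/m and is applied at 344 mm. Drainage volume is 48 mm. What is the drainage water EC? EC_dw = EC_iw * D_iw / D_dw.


EC_dw = EC_iw * D_iw / D_dw
EC_dw = 2 * 344 / 48
EC_dw = 688 / 48

14.3333 dS/m


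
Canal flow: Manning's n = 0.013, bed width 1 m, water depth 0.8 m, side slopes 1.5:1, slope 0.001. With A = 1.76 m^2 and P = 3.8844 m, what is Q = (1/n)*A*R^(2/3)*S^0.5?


R = A/P = 1.76/3.8844 = 0.453094
Q = (1/0.013) * 1.76 * 0.453094^(2/3) * 0.001^0.5

2.5256 m^3/s


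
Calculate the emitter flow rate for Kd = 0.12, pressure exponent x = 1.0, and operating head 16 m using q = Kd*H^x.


q = Kd * H^x = 0.12 * 16^1.0 = 0.12 * 16.000000

1.9200 L/h


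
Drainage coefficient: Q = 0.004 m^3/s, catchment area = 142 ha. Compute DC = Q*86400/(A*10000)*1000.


DC = Q * 86400 / (A * 10000) * 1000
DC = 0.004 * 86400 / (142 * 10000) * 1000
DC = 345600.0000 / 1420000

0.2434 mm/day


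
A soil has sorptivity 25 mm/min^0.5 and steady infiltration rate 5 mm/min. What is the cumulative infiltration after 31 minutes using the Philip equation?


F = S*sqrt(t) + A*t
F = 25*sqrt(31) + 5*31
F = 25*5.567764 + 155

294.1941 mm


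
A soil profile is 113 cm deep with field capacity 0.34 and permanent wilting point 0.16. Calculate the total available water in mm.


AWC = (FC - PWP) * d * 10
AWC = (0.34 - 0.16) * 113 * 10
AWC = 0.1800 * 113 * 10

203.4000 mm


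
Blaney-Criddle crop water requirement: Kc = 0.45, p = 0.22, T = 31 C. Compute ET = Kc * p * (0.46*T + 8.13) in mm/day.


ET = Kc * p * (0.46*T + 8.13)
ET = 0.45 * 0.22 * (0.46*31 + 8.13)
ET = 0.45 * 0.22 * 22.3900

2.2166 mm/day


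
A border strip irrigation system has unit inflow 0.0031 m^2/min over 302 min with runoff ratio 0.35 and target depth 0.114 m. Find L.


L = q*t/((1+r)*Z)
L = 0.0031*302/((1+0.35)*0.114)
L = 0.9362/0.1539

6.0832 m


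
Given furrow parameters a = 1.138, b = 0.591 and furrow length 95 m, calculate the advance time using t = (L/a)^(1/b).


t = (L/a)^(1/b)
t = (95/1.138)^(1/0.591)
t = 83.479789^(1/0.591)

1784.0486 min


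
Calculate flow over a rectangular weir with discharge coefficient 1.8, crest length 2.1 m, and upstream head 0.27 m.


Q = C * L * H^(3/2) = 1.8 * 2.1 * 0.27^1.5 = 1.8 * 2.1 * 0.140296

0.5303 m^3/s


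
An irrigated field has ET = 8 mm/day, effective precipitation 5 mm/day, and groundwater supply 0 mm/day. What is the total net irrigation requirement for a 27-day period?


Daily deficit = ET - Pe - GW = 8 - 5 - 0 = 3 mm/day
NIR = 3 * 27 = 81 mm

81.0000 mm


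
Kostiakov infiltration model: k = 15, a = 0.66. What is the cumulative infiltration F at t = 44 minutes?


F = k * t^a = 15 * 44^0.66
F = 15 * 12.152868

182.2930 mm


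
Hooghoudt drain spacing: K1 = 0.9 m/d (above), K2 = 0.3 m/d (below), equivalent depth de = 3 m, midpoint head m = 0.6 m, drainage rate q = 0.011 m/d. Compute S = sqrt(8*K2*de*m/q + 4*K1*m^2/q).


S^2 = 8*K2*de*m/q + 4*K1*m^2/q
S^2 = 8*0.3*3*0.6/0.011 + 4*0.9*0.6^2/0.011
S = sqrt(510.5455)

22.5953 m


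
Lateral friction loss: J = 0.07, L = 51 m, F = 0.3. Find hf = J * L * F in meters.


hf = J * L * F = 0.07 * 51 * 0.3 = 1.0710 m

1.0710 m


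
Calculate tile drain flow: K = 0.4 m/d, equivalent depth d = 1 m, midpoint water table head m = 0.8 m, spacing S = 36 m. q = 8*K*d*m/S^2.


q = 8*K*d*m/S^2
q = 8*0.4*1*0.8/36^2
q = 2.5600 / 1296

0.0020 m/d


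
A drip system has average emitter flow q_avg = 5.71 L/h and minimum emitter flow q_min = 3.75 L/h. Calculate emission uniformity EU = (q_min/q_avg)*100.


EU = (q_min/q_avg)*100 = (3.75/5.71)*100 = 65.6743%

65.6743 %


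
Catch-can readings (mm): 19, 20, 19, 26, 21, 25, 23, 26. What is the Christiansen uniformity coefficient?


mean = 22.375000 mm
MAD = 2.625000 mm
CU = (1 - 2.625000/22.375000)*100

88.2682 %


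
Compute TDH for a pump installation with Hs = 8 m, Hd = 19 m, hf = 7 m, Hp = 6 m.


TDH = Hs + Hd + hf + Hp = 8 + 19 + 7 + 6 = 40

40 m


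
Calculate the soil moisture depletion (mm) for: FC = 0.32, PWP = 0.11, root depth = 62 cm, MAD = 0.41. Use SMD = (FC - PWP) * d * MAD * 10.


SMD = (FC - PWP) * d * MAD * 10
SMD = (0.32 - 0.11) * 62 * 0.41 * 10
SMD = 0.2100 * 62 * 0.41 * 10

53.3820 mm


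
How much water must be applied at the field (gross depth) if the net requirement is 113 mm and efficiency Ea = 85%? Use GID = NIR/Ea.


Ea = 85% = 0.85
GID = NIR / Ea = 113 / 0.85 = 132.9412 mm

132.9412 mm


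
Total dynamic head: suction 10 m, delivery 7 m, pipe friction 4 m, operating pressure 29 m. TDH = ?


TDH = Hs + Hd + hf + Hp = 10 + 7 + 4 + 29 = 50

50 m


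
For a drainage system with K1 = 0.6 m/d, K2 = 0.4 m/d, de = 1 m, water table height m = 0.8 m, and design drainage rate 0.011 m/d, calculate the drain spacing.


S^2 = 8*K2*de*m/q + 4*K1*m^2/q
S^2 = 8*0.4*1*0.8/0.011 + 4*0.6*0.8^2/0.011
S = sqrt(372.3636)

19.2967 m


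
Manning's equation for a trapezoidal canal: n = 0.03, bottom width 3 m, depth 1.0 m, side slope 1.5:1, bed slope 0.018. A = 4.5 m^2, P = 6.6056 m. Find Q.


R = A/P = 4.5/6.6056 = 0.681240
Q = (1/0.03) * 4.5 * 0.681240^(2/3) * 0.018^0.5

15.5810 m^3/s
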